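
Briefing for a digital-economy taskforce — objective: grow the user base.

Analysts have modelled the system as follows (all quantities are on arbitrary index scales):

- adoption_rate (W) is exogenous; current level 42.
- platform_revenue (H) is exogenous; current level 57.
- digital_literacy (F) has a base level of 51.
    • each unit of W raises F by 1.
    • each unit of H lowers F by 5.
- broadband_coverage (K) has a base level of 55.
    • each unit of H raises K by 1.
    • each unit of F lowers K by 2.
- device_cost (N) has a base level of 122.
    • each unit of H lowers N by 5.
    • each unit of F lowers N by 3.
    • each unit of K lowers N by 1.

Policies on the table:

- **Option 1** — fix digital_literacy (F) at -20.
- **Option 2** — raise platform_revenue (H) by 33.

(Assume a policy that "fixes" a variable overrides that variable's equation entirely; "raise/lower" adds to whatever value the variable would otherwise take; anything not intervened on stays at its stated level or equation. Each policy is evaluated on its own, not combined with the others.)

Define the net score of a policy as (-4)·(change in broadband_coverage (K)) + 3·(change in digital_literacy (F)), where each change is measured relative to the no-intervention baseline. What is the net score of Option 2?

Baseline:
  W = 42
  H = 57
  F = 51 + 42 − 5·57 = -192
  K = 55 + 57 − 2·(-192) = 496
Option 2 (H + 33):
  W = 42
  H = 57 + 33 = 90
  F = 51 + 42 − 5·90 = -357
  K = 55 + 90 − 2·(-357) = 859
ΔK = 859 − 496 = 363; ΔF = -357 − (-192) = -165
Score = (-4)·363 + 3·(-165) = -1947

-1947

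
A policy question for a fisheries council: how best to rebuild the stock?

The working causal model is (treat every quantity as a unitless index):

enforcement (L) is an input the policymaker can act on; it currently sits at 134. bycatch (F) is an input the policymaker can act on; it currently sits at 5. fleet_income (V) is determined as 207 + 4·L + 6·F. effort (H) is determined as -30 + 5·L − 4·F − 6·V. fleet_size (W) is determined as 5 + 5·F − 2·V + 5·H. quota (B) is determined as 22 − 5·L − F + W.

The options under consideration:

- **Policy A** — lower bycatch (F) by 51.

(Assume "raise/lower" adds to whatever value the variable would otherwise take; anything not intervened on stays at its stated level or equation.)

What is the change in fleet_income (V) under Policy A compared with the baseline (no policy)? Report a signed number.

-306

Baseline:
  L = 134
  F = 5
  V = 207 + 4·134 + 6·5 = 773
Policy A (F − 51):
  L = 134
  F = 5 − 51 = -46
  V = 207 + 4·134 + 6·(-46) = 467
Change in V: 467 − 773 = -306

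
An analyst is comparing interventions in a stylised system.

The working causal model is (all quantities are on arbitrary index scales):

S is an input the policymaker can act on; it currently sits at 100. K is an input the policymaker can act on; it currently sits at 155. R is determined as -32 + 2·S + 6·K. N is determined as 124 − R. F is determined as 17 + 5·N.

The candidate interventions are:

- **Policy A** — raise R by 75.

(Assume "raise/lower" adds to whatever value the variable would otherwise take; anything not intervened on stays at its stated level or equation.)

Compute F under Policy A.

Policy A (R + 75):
  S = 100
  K = 155
  R = -32 + 2·100 + 6·155 (+75 from intervention) = 1173
  N = 124 − 1173 = -1049
  F = 17 + 5·(-1049) = -5228

-5228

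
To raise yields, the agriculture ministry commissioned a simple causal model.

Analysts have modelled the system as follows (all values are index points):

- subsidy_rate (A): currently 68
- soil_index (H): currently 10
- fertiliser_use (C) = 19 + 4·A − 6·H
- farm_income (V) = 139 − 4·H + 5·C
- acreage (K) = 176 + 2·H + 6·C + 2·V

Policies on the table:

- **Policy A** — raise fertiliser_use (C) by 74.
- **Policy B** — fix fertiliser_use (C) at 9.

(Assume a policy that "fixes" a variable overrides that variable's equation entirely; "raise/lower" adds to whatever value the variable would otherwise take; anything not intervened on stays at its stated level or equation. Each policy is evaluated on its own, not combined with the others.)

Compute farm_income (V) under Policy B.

Policy B (C := 9):
  A = 68
  H = 10
  C = 9
  V = 139 − 4·10 + 5·9 = 144

144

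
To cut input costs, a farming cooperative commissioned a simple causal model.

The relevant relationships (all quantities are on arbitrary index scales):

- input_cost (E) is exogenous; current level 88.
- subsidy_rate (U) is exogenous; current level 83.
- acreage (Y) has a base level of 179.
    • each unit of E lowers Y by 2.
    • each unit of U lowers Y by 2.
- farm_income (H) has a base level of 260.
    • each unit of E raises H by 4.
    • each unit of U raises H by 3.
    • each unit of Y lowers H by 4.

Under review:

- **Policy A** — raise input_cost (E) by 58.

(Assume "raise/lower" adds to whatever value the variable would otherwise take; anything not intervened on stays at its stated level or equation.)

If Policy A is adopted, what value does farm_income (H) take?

2209

Policy A (E + 58):
  E = 88 + 58 = 146
  U = 83
  Y = 179 − 2·146 − 2·83 = -279
  H = 260 + 4·146 + 3·83 − 4·(-279) = 2209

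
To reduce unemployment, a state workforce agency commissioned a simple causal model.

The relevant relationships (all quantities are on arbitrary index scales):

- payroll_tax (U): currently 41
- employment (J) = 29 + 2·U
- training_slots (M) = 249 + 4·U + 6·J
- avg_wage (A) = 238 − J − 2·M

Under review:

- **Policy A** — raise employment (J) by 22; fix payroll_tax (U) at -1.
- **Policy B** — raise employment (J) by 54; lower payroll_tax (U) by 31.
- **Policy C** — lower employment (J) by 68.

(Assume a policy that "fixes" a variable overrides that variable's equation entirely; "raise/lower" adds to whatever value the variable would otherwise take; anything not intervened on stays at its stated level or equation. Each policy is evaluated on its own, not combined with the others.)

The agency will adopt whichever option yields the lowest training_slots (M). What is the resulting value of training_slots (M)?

Policy A (J + 22, U := -1):
  U = -1
  J = 29 + 2·(-1) (+22 from intervention) = 49
  M = 249 + 4·(-1) + 6·49 = 539
Policy B (J + 54, U − 31):
  U = 41 − 31 = 10
  J = 29 + 2·10 (+54 from intervention) = 103
  M = 249 + 4·10 + 6·103 = 907
Policy C (J − 68):
  U = 41
  J = 29 + 2·41 (−68 from intervention) = 43
  M = 249 + 4·41 + 6·43 = 671
Comparing — Policy A: M=539, Policy B: M=907, Policy C: M=671. Lowest is 539 (Policy A).

539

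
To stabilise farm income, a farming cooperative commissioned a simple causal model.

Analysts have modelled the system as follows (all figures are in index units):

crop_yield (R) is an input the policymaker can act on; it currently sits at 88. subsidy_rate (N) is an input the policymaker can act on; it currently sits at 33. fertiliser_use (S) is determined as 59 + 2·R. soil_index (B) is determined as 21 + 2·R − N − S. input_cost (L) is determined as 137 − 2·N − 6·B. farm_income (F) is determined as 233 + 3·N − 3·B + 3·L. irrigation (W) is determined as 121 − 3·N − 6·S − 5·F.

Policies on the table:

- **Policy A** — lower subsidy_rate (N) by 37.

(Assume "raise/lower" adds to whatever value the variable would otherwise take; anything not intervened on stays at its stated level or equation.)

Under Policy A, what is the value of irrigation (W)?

Policy A (N − 37):
  R = 88
  N = 33 − 37 = -4
  S = 59 + 2·88 = 235
  B = 21 + 2·88 − (-4) − 235 = -34
  L = 137 − 2·(-4) − 6·(-34) = 349
  F = 233 + 3·(-4) − 3·(-34) + 3·349 = 1370
  W = 121 − 3·(-4) − 6·235 − 5·1370 = -8127

-8127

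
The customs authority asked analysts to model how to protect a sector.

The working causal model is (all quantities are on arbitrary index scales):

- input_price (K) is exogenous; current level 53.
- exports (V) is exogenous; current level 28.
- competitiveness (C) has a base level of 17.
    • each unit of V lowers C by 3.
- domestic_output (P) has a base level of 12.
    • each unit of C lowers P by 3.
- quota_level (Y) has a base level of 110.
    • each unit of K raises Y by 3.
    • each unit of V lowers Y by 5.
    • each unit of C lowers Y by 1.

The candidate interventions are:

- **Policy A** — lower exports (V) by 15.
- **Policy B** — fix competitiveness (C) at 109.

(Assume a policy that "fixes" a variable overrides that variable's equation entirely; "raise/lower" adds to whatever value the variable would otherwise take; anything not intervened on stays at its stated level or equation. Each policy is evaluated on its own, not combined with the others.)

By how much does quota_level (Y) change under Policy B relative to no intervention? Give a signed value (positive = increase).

Baseline:
  K = 53
  V = 28
  C = 17 − 3·28 = -67
  Y = 110 + 3·53 − 5·28 − (-67) = 196
Policy B (C := 109):
  K = 53
  V = 28
  C = 109
  Y = 110 + 3·53 − 5·28 − 109 = 20
Change in Y: 20 − 196 = -176

-176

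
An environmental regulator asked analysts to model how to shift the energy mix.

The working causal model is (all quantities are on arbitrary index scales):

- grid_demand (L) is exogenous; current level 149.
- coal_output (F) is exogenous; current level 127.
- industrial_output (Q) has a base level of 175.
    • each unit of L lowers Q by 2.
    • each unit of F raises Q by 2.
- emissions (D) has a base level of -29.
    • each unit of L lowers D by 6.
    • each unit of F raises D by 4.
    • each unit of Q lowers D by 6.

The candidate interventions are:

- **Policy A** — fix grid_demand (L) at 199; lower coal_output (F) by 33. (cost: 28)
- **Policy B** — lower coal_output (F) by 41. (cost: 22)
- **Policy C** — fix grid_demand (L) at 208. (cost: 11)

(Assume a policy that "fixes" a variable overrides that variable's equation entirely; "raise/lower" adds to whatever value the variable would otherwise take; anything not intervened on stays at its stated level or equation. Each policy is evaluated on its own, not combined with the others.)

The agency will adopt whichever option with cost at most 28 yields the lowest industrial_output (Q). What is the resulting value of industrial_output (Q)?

-35

Policy A (L := 199, F − 33):
  L = 199
  F = 127 − 33 = 94
  Q = 175 − 2·199 + 2·94 = -35
Policy B (F − 41):
  L = 149
  F = 127 − 41 = 86
  Q = 175 − 2·149 + 2·86 = 49
Policy C (L := 208):
  L = 208
  F = 127
  Q = 175 − 2·208 + 2·127 = 13
Comparing — Policy A: Q=-35, Policy B: Q=49, Policy C: Q=13. Lowest is -35 (Policy A).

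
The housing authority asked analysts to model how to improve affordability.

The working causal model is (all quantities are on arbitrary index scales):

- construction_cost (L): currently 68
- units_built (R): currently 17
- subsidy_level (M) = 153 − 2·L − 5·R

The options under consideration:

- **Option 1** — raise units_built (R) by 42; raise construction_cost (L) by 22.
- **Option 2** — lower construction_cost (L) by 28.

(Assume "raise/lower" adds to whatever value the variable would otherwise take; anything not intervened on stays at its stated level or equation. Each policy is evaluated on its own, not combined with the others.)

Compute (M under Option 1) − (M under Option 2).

Option 1 (R + 42, L + 22):
  L = 68 + 22 = 90
  R = 17 + 42 = 59
  M = 153 − 2·90 − 5·59 = -322
Option 2 (L − 28):
  L = 68 − 28 = 40
  R = 17
  M = 153 − 2·40 − 5·17 = -12
M: -322 − (-12) = -310

-310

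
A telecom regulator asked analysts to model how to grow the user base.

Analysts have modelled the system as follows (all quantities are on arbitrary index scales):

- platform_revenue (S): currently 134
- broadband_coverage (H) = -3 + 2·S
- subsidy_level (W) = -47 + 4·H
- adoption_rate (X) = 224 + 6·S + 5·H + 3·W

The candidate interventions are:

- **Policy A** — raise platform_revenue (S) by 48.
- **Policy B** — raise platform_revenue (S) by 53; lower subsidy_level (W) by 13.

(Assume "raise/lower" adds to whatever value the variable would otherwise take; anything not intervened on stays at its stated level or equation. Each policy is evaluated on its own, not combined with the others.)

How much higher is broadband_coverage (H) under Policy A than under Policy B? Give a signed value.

-10

Policy A (S + 48):
  S = 134 + 48 = 182
  H = -3 + 2·182 = 361
Policy B (S + 53, W − 13):
  S = 134 + 53 = 187
  H = -3 + 2·187 = 371
H: 361 − 371 = -10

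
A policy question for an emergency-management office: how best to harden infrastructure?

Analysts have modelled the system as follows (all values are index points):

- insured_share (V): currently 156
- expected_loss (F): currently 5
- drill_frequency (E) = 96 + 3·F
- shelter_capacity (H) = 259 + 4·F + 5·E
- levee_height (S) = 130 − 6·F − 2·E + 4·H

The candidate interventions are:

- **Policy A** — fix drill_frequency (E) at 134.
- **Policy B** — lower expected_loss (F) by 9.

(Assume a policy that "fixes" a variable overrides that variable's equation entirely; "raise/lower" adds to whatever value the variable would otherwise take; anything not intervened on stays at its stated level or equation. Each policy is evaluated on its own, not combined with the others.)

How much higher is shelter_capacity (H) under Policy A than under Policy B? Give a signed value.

Policy A (E := 134):
  F = 5
  E = 134
  H = 259 + 4·5 + 5·134 = 949
Policy B (F − 9):
  F = 5 − 9 = -4
  E = 96 + 3·(-4) = 84
  H = 259 + 4·(-4) + 5·84 = 663
H: 949 − 663 = 286

286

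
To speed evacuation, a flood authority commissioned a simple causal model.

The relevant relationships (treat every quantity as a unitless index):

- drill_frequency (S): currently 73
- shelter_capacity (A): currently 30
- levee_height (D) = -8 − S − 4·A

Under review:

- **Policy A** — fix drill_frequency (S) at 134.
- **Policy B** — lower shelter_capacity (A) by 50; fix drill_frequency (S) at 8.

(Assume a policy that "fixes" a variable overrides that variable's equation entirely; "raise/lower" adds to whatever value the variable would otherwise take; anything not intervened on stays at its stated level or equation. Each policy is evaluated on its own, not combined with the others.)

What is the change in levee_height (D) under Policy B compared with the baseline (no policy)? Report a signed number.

Baseline:
  S = 73
  A = 30
  D = -8 − 73 − 4·30 = -201
Policy B (A − 50, S := 8):
  S = 8
  A = 30 − 50 = -20
  D = -8 − 8 − 4·(-20) = 64
Change in D: 64 − (-201) = 265

265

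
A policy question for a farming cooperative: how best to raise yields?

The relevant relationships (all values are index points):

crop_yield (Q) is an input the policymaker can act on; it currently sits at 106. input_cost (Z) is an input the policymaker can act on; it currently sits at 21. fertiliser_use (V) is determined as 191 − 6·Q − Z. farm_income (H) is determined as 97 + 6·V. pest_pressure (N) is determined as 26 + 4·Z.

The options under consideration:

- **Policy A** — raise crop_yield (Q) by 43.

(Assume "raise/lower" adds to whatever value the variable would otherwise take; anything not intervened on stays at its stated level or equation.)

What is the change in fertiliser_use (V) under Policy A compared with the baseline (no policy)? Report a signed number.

Baseline:
  Q = 106
  Z = 21
  V = 191 − 6·106 − 21 = -466
Policy A (Q + 43):
  Q = 106 + 43 = 149
  Z = 21
  V = 191 − 6·149 − 21 = -724
Change in V: -724 − (-466) = -258

-258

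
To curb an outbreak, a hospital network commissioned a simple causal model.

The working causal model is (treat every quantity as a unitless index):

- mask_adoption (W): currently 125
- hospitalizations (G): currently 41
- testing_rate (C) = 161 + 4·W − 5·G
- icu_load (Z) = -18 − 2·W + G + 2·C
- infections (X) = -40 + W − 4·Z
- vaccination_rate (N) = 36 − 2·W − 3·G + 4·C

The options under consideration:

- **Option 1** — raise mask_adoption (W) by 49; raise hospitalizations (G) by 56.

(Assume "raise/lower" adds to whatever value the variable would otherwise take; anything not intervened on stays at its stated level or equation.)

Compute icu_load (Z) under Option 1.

Option 1 (W + 49, G + 56):
  W = 125 + 49 = 174
  G = 41 + 56 = 97
  C = 161 + 4·174 − 5·97 = 372
  Z = -18 − 2·174 + 97 + 2·372 = 475

475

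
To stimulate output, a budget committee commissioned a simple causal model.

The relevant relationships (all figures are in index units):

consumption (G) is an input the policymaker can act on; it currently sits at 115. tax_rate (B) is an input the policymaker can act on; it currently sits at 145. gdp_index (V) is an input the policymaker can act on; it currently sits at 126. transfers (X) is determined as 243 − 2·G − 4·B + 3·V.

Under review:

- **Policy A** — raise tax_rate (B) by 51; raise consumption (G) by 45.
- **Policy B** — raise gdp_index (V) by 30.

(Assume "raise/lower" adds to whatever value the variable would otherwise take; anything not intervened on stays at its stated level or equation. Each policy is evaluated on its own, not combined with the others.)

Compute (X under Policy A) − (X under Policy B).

Policy A (B + 51, G + 45):
  G = 115 + 45 = 160
  B = 145 + 51 = 196
  V = 126
  X = 243 − 2·160 − 4·196 + 3·126 = -483
Policy B (V + 30):
  G = 115
  B = 145
  V = 126 + 30 = 156
  X = 243 − 2·115 − 4·145 + 3·156 = -99
X: -483 − (-99) = -384

-384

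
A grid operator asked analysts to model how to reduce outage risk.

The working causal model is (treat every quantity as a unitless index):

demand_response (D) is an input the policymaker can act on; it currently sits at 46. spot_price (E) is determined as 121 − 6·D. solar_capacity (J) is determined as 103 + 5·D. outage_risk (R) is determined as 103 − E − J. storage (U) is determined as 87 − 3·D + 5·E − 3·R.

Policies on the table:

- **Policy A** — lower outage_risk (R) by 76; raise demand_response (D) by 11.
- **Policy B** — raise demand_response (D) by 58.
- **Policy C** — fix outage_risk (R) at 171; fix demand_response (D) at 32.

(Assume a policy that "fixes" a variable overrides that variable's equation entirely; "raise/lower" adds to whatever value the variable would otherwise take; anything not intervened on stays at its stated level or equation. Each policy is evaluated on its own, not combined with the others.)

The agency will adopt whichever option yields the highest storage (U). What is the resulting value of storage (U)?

-769

Policy A (R − 76, D + 11):
  D = 46 + 11 = 57
  E = 121 − 6·57 = -221
  J = 103 + 5·57 = 388
  R = 103 − (-221) − 388 (−76 from intervention) = -140
  U = 87 − 3·57 + 5·(-221) − 3·(-140) = -769
Policy B (D + 58):
  D = 46 + 58 = 104
  E = 121 − 6·104 = -503
  J = 103 + 5·104 = 623
  R = 103 − (-503) − 623 = -17
  U = 87 − 3·104 + 5·(-503) − 3·(-17) = -2689
Policy C (R := 171, D := 32):
  D = 32
  E = 121 − 6·32 = -71
  J = 103 + 5·32 = 263
  R = 171
  U = 87 − 3·32 + 5·(-71) − 3·171 = -877
Comparing — Policy A: U=-769, Policy B: U=-2689, Policy C: U=-877. Highest is -769 (Policy A).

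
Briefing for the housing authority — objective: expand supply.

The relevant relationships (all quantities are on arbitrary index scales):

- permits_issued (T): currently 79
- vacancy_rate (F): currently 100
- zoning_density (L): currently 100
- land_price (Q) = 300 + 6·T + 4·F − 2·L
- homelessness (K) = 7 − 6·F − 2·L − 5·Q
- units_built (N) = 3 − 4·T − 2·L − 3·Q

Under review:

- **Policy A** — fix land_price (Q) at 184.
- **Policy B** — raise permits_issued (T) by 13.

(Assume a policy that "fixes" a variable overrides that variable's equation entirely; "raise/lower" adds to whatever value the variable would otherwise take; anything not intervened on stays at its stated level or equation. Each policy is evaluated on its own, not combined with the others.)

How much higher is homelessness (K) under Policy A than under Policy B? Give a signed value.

4340

Policy A (Q := 184):
  T = 79
  F = 100
  L = 100
  Q = 184
  K = 7 − 6·100 − 2·100 − 5·184 = -1713
Policy B (T + 13):
  T = 79 + 13 = 92
  F = 100
  L = 100
  Q = 300 + 6·92 + 4·100 − 2·100 = 1052
  K = 7 − 6·100 − 2·100 − 5·1052 = -6053
K: -1713 − (-6053) = 4340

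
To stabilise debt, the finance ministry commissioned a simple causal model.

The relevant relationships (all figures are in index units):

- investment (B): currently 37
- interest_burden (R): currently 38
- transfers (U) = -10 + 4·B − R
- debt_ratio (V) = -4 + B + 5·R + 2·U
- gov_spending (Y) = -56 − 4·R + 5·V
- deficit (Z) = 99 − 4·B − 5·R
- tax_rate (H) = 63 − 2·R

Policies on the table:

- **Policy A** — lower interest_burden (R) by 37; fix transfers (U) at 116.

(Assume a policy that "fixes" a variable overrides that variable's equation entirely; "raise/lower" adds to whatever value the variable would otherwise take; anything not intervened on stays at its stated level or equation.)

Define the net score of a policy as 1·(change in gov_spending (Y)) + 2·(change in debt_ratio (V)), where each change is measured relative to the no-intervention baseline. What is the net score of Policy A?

-923

Baseline:
  B = 37
  R = 38
  U = -10 + 4·37 − 38 = 100
  V = -4 + 37 + 5·38 + 2·100 = 423
  Y = -56 − 4·38 + 5·423 = 1907
Policy A (R − 37, U := 116):
  B = 37
  R = 38 − 37 = 1
  U = 116
  V = -4 + 37 + 5·1 + 2·116 = 270
  Y = -56 − 4·1 + 5·270 = 1290
ΔY = 1290 − 1907 = -617; ΔV = 270 − 423 = -153
Score = 1·(-617) + 2·(-153) = -923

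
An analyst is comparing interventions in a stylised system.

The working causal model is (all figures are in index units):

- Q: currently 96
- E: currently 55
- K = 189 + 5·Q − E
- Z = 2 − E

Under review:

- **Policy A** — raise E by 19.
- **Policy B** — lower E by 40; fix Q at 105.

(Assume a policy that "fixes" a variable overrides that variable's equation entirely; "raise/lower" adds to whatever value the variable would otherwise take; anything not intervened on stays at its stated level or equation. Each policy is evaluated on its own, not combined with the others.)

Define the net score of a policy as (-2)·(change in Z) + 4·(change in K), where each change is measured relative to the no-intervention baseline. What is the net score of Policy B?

Baseline:
  Q = 96
  E = 55
  K = 189 + 5·96 − 55 = 614
  Z = 2 − 55 = -53
Policy B (E − 40, Q := 105):
  Q = 105
  E = 55 − 40 = 15
  K = 189 + 5·105 − 15 = 699
  Z = 2 − 15 = -13
ΔZ = -13 − (-53) = 40; ΔK = 699 − 614 = 85
Score = (-2)·40 + 4·85 = 260

260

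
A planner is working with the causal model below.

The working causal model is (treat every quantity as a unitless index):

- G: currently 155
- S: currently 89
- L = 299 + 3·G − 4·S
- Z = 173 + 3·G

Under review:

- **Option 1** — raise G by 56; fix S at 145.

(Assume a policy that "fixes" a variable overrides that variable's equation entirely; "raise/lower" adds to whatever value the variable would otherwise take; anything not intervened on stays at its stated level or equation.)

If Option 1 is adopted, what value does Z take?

Option 1 (G + 56, S := 145):
  G = 155 + 56 = 211
  Z = 173 + 3·211 = 806

806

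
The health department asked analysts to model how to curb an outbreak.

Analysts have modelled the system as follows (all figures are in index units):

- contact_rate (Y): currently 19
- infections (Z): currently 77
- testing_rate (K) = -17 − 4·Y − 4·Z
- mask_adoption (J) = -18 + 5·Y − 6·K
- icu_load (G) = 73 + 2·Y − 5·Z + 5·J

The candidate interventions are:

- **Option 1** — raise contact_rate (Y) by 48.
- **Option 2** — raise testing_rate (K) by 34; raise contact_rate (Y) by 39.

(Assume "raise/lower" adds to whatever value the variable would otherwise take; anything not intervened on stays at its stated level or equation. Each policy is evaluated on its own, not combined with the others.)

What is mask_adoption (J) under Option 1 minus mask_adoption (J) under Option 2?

Option 1 (Y + 48):
  Y = 19 + 48 = 67
  Z = 77
  K = -17 − 4·67 − 4·77 = -593
  J = -18 + 5·67 − 6·(-593) = 3875
Option 2 (K + 34, Y + 39):
  Y = 19 + 39 = 58
  Z = 77
  K = -17 − 4·58 − 4·77 (+34 from intervention) = -523
  J = -18 + 5·58 − 6·(-523) = 3410
J: 3875 − 3410 = 465

465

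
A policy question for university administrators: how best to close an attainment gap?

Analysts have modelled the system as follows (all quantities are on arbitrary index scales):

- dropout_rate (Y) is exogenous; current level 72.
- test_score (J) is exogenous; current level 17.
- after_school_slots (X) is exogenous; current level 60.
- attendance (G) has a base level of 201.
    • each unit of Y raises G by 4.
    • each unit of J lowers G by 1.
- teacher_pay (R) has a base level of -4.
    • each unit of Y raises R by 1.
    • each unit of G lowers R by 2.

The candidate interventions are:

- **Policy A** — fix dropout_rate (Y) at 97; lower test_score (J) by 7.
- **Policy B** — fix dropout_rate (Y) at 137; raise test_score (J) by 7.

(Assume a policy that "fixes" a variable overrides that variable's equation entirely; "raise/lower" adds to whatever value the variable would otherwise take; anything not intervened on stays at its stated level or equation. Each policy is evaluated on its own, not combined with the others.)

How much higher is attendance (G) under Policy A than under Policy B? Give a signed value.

-146

Policy A (Y := 97, J − 7):
  Y = 97
  J = 17 − 7 = 10
  G = 201 + 4·97 − 10 = 579
Policy B (Y := 137, J + 7):
  Y = 137
  J = 17 + 7 = 24
  G = 201 + 4·137 − 24 = 725
G: 579 − 725 = -146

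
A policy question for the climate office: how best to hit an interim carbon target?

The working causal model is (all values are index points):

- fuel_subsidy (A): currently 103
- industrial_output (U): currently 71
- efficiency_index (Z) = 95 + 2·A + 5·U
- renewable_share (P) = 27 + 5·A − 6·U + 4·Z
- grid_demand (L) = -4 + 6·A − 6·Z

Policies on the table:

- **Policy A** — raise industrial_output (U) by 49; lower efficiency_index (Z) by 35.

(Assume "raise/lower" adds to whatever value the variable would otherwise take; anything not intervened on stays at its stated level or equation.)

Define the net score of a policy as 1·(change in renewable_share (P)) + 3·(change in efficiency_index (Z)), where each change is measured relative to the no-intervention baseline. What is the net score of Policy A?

Baseline:
  A = 103
  U = 71
  Z = 95 + 2·103 + 5·71 = 656
  P = 27 + 5·103 − 6·71 + 4·656 = 2740
Policy A (U + 49, Z − 35):
  A = 103
  U = 71 + 49 = 120
  Z = 95 + 2·103 + 5·120 (−35 from intervention) = 866
  P = 27 + 5·103 − 6·120 + 4·866 = 3286
ΔP = 3286 − 2740 = 546; ΔZ = 866 − 656 = 210
Score = 1·546 + 3·210 = 1176

1176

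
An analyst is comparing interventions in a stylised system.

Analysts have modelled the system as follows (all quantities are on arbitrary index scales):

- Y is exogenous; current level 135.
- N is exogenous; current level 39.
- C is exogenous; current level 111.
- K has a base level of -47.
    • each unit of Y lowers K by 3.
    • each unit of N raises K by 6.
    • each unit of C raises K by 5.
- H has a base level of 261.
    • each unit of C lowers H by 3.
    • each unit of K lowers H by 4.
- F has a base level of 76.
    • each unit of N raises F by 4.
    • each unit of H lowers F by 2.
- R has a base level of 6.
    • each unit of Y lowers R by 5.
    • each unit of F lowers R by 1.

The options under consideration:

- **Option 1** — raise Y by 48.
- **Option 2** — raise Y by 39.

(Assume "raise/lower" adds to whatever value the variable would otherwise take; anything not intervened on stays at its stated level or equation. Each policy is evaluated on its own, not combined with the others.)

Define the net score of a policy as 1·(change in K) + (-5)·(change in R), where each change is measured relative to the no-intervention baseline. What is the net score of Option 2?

Baseline:
  Y = 135
  N = 39
  C = 111
  K = -47 − 3·135 + 6·39 + 5·111 = 337
  H = 261 − 3·111 − 4·337 = -1420
  F = 76 + 4·39 − 2·(-1420) = 3072
  R = 6 − 5·135 − 3072 = -3741
Option 2 (Y + 39):
  Y = 135 + 39 = 174
  N = 39
  C = 111
  K = -47 − 3·174 + 6·39 + 5·111 = 220
  H = 261 − 3·111 − 4·220 = -952
  F = 76 + 4·39 − 2·(-952) = 2136
  R = 6 − 5·174 − 2136 = -3000
ΔK = 220 − 337 = -117; ΔR = -3000 − (-3741) = 741
Score = 1·(-117) + (-5)·741 = -3822

-3822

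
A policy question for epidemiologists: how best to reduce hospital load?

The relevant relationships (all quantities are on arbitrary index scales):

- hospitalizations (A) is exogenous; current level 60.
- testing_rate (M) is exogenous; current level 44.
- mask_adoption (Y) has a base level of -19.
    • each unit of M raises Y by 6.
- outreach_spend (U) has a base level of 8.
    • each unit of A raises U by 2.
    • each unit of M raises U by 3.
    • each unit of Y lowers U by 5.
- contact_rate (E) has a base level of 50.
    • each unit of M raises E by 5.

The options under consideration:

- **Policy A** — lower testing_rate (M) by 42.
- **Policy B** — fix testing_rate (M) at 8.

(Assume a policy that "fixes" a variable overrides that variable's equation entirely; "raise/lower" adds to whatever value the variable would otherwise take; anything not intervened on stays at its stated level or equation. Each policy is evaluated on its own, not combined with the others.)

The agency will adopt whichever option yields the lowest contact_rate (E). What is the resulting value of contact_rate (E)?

Policy A (M − 42):
  M = 44 − 42 = 2
  E = 50 + 5·2 = 60
Policy B (M := 8):
  M = 8
  E = 50 + 5·8 = 90
Comparing — Policy A: E=60, Policy B: E=90. Lowest is 60 (Policy A).

60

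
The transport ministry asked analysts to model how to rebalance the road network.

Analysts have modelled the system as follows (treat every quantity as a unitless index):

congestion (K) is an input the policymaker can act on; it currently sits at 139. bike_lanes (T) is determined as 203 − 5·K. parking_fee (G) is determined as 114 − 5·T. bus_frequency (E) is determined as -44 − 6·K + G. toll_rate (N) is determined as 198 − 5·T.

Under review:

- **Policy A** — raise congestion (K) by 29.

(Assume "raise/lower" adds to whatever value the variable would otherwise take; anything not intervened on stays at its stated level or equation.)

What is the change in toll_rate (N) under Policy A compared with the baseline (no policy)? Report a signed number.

Baseline:
  K = 139
  T = 203 − 5·139 = -492
  N = 198 − 5·(-492) = 2658
Policy A (K + 29):
  K = 139 + 29 = 168
  T = 203 − 5·168 = -637
  N = 198 − 5·(-637) = 3383
Change in N: 3383 − 2658 = 725

725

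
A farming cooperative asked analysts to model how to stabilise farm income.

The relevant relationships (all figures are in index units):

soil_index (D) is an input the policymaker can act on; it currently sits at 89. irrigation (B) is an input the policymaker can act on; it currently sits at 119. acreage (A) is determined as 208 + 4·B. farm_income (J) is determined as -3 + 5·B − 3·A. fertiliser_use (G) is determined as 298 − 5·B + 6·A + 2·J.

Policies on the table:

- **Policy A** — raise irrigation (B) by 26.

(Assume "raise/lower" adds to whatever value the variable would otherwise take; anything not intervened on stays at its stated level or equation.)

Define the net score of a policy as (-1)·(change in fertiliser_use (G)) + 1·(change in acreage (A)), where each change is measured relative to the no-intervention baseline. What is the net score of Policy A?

Baseline:
  B = 119
  A = 208 + 4·119 = 684
  J = -3 + 5·119 − 3·684 = -1460
  G = 298 − 5·119 + 6·684 + 2·(-1460) = 887
Policy A (B + 26):
  B = 119 + 26 = 145
  A = 208 + 4·145 = 788
  J = -3 + 5·145 − 3·788 = -1642
  G = 298 − 5·145 + 6·788 + 2·(-1642) = 1017
ΔG = 1017 − 887 = 130; ΔA = 788 − 684 = 104
Score = (-1)·130 + 1·104 = -26

-26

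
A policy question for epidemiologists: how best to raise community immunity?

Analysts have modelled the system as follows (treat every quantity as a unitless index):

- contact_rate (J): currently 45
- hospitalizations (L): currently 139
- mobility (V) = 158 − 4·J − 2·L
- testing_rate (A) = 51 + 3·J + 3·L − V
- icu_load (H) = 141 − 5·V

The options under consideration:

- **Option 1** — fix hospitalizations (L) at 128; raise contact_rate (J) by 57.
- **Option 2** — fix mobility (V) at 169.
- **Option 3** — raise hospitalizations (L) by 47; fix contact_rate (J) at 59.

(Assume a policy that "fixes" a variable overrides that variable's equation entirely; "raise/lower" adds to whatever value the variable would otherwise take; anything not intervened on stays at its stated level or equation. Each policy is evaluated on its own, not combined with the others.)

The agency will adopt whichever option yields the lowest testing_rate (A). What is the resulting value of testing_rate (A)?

434

Option 1 (L := 128, J + 57):
  J = 45 + 57 = 102
  L = 128
  V = 158 − 4·102 − 2·128 = -506
  A = 51 + 3·102 + 3·128 − (-506) = 1247
Option 2 (V := 169):
  J = 45
  L = 139
  V = 169
  A = 51 + 3·45 + 3·139 − 169 = 434
Option 3 (L + 47, J := 59):
  J = 59
  L = 139 + 47 = 186
  V = 158 − 4·59 − 2·186 = -450
  A = 51 + 3·59 + 3·186 − (-450) = 1236
Comparing — Option 1: A=1247, Option 2: A=434, Option 3: A=1236. Lowest is 434 (Option 2).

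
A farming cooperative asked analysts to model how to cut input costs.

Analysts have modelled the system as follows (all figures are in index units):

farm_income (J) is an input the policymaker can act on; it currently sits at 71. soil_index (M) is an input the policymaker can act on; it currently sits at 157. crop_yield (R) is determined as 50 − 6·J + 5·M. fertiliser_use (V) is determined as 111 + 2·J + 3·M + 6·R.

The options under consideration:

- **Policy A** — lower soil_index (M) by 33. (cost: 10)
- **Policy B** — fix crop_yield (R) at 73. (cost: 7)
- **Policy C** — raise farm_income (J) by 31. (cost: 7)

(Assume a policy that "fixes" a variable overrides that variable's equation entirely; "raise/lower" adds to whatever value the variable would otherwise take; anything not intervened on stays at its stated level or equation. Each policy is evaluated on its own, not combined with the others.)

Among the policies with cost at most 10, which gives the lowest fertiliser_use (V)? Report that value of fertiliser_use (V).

Policy A (M − 33):
  J = 71
  M = 157 − 33 = 124
  R = 50 − 6·71 + 5·124 = 244
  V = 111 + 2·71 + 3·124 + 6·244 = 2089
Policy B (R := 73):
  J = 71
  M = 157
  R = 73
  V = 111 + 2·71 + 3·157 + 6·73 = 1162
Policy C (J + 31):
  J = 71 + 31 = 102
  M = 157
  R = 50 − 6·102 + 5·157 = 223
  V = 111 + 2·102 + 3·157 + 6·223 = 2124
Comparing — Policy A: V=2089, Policy B: V=1162, Policy C: V=2124. Lowest is 1162 (Policy B).

1162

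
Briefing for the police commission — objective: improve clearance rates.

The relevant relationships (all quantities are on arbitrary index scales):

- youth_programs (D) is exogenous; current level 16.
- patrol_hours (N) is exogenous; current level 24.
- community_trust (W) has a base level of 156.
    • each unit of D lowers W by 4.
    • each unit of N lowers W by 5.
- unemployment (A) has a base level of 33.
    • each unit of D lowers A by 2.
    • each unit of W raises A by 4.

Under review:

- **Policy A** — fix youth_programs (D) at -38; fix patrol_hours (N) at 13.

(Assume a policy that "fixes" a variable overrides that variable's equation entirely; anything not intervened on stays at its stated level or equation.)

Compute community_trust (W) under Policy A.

Policy A (D := -38, N := 13):
  D = -38
  N = 13
  W = 156 − 4·(-38) − 5·13 = 243

243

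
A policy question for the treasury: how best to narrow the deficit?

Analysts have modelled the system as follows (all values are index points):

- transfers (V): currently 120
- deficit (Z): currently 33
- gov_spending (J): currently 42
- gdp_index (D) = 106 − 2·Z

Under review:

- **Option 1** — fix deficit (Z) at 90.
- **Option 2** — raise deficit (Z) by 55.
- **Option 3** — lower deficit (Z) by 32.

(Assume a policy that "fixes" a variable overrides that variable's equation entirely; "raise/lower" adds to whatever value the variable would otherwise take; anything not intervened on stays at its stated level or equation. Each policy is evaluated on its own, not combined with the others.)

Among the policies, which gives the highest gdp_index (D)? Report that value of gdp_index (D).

104

Option 1 (Z := 90):
  Z = 90
  D = 106 − 2·90 = -74
Option 2 (Z + 55):
  Z = 33 + 55 = 88
  D = 106 − 2·88 = -70
Option 3 (Z − 32):
  Z = 33 − 32 = 1
  D = 106 − 2·1 = 104
Comparing — Option 1: D=-74, Option 2: D=-70, Option 3: D=104. Highest is 104 (Option 3).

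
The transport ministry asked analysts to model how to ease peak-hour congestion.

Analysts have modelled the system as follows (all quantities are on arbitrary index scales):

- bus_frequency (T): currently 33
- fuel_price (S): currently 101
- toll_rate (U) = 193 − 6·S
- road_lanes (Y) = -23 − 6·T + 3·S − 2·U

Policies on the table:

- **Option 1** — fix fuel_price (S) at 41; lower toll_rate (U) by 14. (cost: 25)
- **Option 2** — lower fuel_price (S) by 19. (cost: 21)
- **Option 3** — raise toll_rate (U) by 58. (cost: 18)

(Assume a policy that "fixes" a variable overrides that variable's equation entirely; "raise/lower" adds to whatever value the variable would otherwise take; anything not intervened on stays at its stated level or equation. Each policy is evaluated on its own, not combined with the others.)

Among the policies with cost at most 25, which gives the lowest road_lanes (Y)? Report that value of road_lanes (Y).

Option 1 (S := 41, U − 14):
  T = 33
  S = 41
  U = 193 − 6·41 (−14 from intervention) = -67
  Y = -23 − 6·33 + 3·41 − 2·(-67) = 36
Option 2 (S − 19):
  T = 33
  S = 101 − 19 = 82
  U = 193 − 6·82 = -299
  Y = -23 − 6·33 + 3·82 − 2·(-299) = 623
Option 3 (U + 58):
  T = 33
  S = 101
  U = 193 − 6·101 (+58 from intervention) = -355
  Y = -23 − 6·33 + 3·101 − 2·(-355) = 792
Comparing — Option 1: Y=36, Option 2: Y=623, Option 3: Y=792. Lowest is 36 (Option 1).

36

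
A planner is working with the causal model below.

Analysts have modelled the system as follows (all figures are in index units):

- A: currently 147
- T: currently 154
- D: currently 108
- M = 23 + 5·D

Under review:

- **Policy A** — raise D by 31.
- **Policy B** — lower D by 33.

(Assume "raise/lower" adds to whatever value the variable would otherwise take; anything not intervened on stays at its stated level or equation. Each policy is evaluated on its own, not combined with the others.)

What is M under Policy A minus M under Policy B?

Policy A (D + 31):
  D = 108 + 31 = 139
  M = 23 + 5·139 = 718
Policy B (D − 33):
  D = 108 − 33 = 75
  M = 23 + 5·75 = 398
M: 718 − 398 = 320

320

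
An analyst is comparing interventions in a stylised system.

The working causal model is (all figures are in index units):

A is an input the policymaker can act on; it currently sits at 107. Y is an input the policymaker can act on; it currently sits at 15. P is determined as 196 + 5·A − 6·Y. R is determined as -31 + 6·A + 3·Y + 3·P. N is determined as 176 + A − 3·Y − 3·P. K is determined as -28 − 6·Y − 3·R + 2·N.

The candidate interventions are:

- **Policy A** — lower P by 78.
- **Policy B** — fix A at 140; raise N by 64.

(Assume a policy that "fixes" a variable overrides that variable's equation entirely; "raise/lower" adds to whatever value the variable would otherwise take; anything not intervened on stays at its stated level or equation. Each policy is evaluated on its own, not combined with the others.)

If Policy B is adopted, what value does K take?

-14100

Policy B (A := 140, N + 64):
  A = 140
  Y = 15
  P = 196 + 5·140 − 6·15 = 806
  R = -31 + 6·140 + 3·15 + 3·806 = 3272
  N = 176 + 140 − 3·15 − 3·806 (+64 from intervention) = -2083
  K = -28 − 6·15 − 3·3272 + 2·(-2083) = -14100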